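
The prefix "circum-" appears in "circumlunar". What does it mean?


Prefix: circum-
Example: circumlunar = circum- + lunar
Meaning = around


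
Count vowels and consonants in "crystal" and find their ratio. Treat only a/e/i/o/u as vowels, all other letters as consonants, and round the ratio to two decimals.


Word: "crystal"
Vowels (a,e,i,o,u): 1
Consonants: 6
Ratio = 1/6
= 0.17


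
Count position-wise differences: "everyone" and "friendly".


Comparing character by character (same length = 8):
  Pos 0: 'e' vs 'f' !=
  Pos 1: 'v' vs 'r' !=
  Pos 2: 'e' vs 'i' !=
  Pos 3: 'r' vs 'e' !=
  Pos 4: 'y' vs 'n' !=
  Pos 5: 'o' vs 'd' !=
  Pos 6: 'n' vs 'l' !=
  Pos 7: 'e' vs 'y' !=
Hamming distance = 8


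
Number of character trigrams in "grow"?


Word: "grow" (length 4)
Number of 3-grams = length - 3 + 1 = 4 - 3 + 1
= 2


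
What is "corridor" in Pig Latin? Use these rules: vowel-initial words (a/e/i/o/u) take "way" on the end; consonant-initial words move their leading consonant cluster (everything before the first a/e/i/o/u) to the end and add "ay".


Word: "corridor"
Starts with consonant(s) → move to end, add 'ay'
Consonant cluster: "c"
Pig Latin = "orridorcay"


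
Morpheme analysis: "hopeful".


Word: "hopeful"
Morphemes: hope + -ful
Each morpheme carries meaning
= 2 morphemes


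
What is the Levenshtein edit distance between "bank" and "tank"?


Word 1: "bank" (length 4)
Word 2: "tank" (length 4)
One optimal edit sequence (insert/delete/substitute each cost 1):
  1. substitute 'b' -> 't'  (+1)
  2. keep 'a'
  3. keep 'n'
  4. keep 'k'
Total edit operations: 1
Edit distance = 1


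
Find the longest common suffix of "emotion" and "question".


Word 1: "emotion"
Word 2: "question"
Comparing from end:
  Pos -1: 'n' == 'n'
  Pos -2: 'o' == 'o'
  Pos -3: 'i' == 'i'
  Pos -4: 't' == 't'
  Pos -5: 'o' != 's' (stop)
LCS = "tion" (length 4)


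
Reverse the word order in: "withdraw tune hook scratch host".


Original: "withdraw tune hook scratch host"
Words (1..n): withdraw | tune | hook | scratch | host
Reversed (n..1): host | scratch | hook | tune | withdraw
Result = "host scratch hook tune withdraw"


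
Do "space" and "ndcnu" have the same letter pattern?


Pattern of "space": [0, 1, 2, 3, 4]
Pattern of "ndcnu": [0, 1, 2, 0, 3]
Patterns do not match
Same pattern = No


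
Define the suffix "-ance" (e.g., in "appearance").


Suffix: -ance
Example: appearance = appear + -ance
Meaning = state of


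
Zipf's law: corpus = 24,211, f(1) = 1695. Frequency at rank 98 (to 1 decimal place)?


Zipf's law: f(r) = f(1) / r
f(1) = 1695
f(98) = 1695 / 98
= 17.3 occurrences


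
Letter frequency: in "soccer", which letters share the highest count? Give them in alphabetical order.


Word: "soccer"
Letter counts:
  'c': 2
  'e': 1
  'o': 1
  'r': 1
  's': 1
Maximum count = 2
Most frequent = 'c' (2 times each)


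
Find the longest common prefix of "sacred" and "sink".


Word 1: "sacred"
Word 2: "sink"
Comparing from start:
  Pos 0: 's' == 's'
  Pos 1: 'a' != 'i' (stop)
LCP = "s" (length 1)


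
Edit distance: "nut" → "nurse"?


Word 1: "nut" (length 3)
Word 2: "nurse" (length 5)
One optimal edit sequence (insert/delete/substitute each cost 1):
  1. keep 'n'
  2. keep 'u'
  3. insert 'r'  (+1)
  4. insert 's'  (+1)
  5. substitute 't' -> 'e'  (+1)
Total edit operations: 3
Edit distance = 3


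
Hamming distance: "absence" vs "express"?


Comparing character by character (same length = 7):
  Pos 0: 'a' vs 'e' !=
  Pos 1: 'b' vs 'x' !=
  Pos 2: 's' vs 'p' !=
  Pos 3: 'e' vs 'r' !=
  Pos 4: 'n' vs 'e' !=
  Pos 5: 'c' vs 's' !=
  Pos 6: 'e' vs 's' !=
Hamming distance = 7


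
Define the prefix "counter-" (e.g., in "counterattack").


Prefix: counter-
As in: counterattack -> counter- + attack
Meaning = against / opposite


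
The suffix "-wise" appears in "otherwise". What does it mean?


Suffix: -wise
Example: otherwise = other + -wise
Meaning = in the manner of


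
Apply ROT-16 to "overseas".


Word: "overseas"
Shift: 16
Each letter → (letter + shift) mod 26:
  'o' (14) + 16 = 4 → 'e'
  'v' (21) + 16 = 11 → 'l'
  'e' (4) + 16 = 20 → 'u'
  'r' (17) + 16 = 7 → 'h'
  's' (18) + 16 = 8 → 'i'
  'e' (4) + 16 = 20 → 'u'
  'a' (0) + 16 = 16 → 'q'
  's' (18) + 16 = 8 → 'i'
Result = "eluhiuqi"


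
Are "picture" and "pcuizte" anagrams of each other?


Word 1: "picture" → sorted: ceiprtu
Word 2: "pcuizte" → sorted: ceiptuz
Same letters? ceiprtu != ceiptuz
Anagram = No


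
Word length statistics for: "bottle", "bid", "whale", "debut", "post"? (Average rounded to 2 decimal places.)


Lengths: "bottle"=6, "bid"=3, "whale"=5, "debut"=5, "post"=4
Sum = 23, Count = 5
Average = 23/5 = 4.60
= avg=4.60, min=3, max=6


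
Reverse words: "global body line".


Original: "global body line"
Words (1..n): global | body | line
Reversed (n..1): line | body | global
Result = "line body global"


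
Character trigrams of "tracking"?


Word: "tracking" (length 8)
Number of trigrams = 8 - 3 + 1 = 6
  Position 0: "tra"
  Position 1: "rac"
  Position 2: "ack"
  Position 3: "cki"
  Position 4: "kin"
  Position 5: "ing"
Trigrams = "tra", "rac", "ack", "cki", "kin", "ing"


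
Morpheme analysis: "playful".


Word: "playful"
Morphemes: play / -ful
Each morpheme carries meaning
= 2 morphemes


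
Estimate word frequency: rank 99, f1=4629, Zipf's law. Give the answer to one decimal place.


Zipf's law: f(r) = f(1) / r
f(1) = 4629
f(99) = 4629 / 99
= 46.8 occurrences


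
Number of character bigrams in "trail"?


Word: "trail" (length 5)
Number of 2-grams = length - 2 + 1 = 5 - 2 + 1
= 4


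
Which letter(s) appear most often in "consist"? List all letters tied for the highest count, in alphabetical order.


Word: "consist"
Letter counts:
  'c': 1
  'i': 1
  'n': 1
  'o': 1
  's': 2
  't': 1
Maximum count = 2
Most frequent = 's' (2 times each)


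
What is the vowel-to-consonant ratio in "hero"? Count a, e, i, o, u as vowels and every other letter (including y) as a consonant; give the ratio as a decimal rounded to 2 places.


Word: "hero"
Vowels (a,e,i,o,u): 2
Consonants: 2
Ratio = 2/2
= 1.00


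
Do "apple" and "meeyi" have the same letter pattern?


Pattern of "apple": [0, 1, 1, 2, 3]
Pattern of "meeyi": [0, 1, 1, 2, 3]
Patterns match
Same pattern = Yes


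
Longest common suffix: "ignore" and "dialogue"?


Word 1: "ignore"
Word 2: "dialogue"
Comparing from end:
  Pos -1: 'e' == 'e'
  Pos -2: 'r' != 'u' (stop)
LCS = "e" (length 1)


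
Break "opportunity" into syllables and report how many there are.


Word: "opportunity"
Syllable breakdown: op | por | tu | ni | ty
Counting: 5 parts
= 5 syllables


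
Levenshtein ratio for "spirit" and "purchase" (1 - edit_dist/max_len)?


Word 1: "spirit" (length 6)
Word 2: "purchase" (length 8)
One optimal edit sequence:
  1. delete 's'  (+1)
  2. keep 'p'
  3. substitute 'i' -> 'u'  (+1)
  4. keep 'r'
  5. insert 'c'  (+1)
  6. insert 'h'  (+1)
  7. insert 'a'  (+1)
  8. substitute 'i' -> 's'  (+1)
  9. substitute 't' -> 'e'  (+1)
Edit distance = 7
Max length = max(6, 8) = 8
Similarity = 1 - 7/8
= 0.1250


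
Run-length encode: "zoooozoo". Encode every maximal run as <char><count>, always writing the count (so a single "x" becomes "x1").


String: "zoooozoo"
Scanning for consecutive runs:
  'z' x 1
  'o' x 4
  'z' x 1
  'o' x 2
RLE = "z1o4z1o2"


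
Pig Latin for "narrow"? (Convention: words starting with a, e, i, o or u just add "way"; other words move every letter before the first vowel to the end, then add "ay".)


Word: "narrow"
Starts with consonant(s) → move to end, add 'ay'
Consonant cluster: "n"
Pig Latin = "arrownay"


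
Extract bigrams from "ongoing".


Word: "ongoing" (length 7)
Number of bigrams = 7 - 2 + 1 = 6
  Position 0: "on"
  Position 1: "ng"
  Position 2: "go"
  Position 3: "oi"
  Position 4: "in"
  Position 5: "ng"
Bigrams = "on", "ng", "go", "oi", "in", "ng"


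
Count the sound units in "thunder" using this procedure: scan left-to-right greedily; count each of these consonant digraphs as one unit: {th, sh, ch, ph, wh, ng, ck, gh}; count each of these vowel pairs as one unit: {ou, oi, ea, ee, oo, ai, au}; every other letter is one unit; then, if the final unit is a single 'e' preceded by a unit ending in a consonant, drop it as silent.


Word: "thunder" (7 letters)
Left-to-right scan:
  [1] 'th' (digraph)
  [2] 'u' (letter)
  [3] 'n' (letter)
  [4] 'd' (letter)
  [5] 'e' (letter)
  [6] 'r' (letter)
Units from scan: 6
Sound units = 6 units


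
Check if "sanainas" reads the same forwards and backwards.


Word: "sanainas"
Reversed: "sanianas"
Forward == Backward? sanainas != sanianas
Palindrome = No


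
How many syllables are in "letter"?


Word: "letter"
Syllable breakdown: let-ter
Counting: 2 parts
= 2 syllables


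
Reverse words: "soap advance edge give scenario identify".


Original: "soap advance edge give scenario identify"
Words (1..n): soap | advance | edge | give | scenario | identify
Reversed (n..1): identify | scenario | give | edge | advance | soap
Result = "identify scenario give edge advance soap"


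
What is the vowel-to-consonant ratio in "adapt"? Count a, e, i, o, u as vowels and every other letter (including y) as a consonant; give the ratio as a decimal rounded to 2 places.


Word: "adapt"
Vowels (a,e,i,o,u): 2
Consonants: 3
Ratio = 2/3
= 0.67


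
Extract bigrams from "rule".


Word: "rule" (length 4)
Number of bigrams = 4 - 2 + 1 = 3
  Position 0: "ru"
  Position 1: "ul"
  Position 2: "le"
Bigrams = "ru", "ul", "le"


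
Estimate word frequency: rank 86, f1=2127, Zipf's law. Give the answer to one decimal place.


Zipf's law: f(r) = f(1) / r
f(1) = 2127
f(86) = 2127 / 86
= 24.7 occurrences


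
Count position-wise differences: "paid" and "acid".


Comparing character by character (same length = 4):
  Pos 0: 'p' vs 'a' !=
  Pos 1: 'a' vs 'c' !=
  Pos 2: 'i' vs 'i' =
  Pos 3: 'd' vs 'd' =
Hamming distance = 2


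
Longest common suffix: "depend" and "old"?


Word 1: "depend"
Word 2: "old"
Comparing from end:
  Pos -1: 'd' == 'd'
  Pos -2: 'n' != 'l' (stop)
LCS = "d" (length 1)


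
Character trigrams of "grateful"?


Word: "grateful" (length 8)
Number of trigrams = 8 - 3 + 1 = 6
  Position 0: "gra"
  Position 1: "rat"
  Position 2: "ate"
  Position 3: "tef"
  Position 4: "efu"
  Position 5: "ful"
Trigrams = "gra", "rat", "ate", "tef", "efu", "ful"


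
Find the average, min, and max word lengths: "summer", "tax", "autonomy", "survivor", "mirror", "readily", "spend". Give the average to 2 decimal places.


Lengths: "summer"=6, "tax"=3, "autonomy"=8, "survivor"=8, "mirror"=6, "readily"=7, "spend"=5
Sum = 43, Count = 7
Average = 43/7 = 6.14
= avg=6.14, min=3, max=8


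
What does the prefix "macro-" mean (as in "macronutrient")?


Prefix: macro-
Example: macronutrient = macro- + nutrient
Meaning = large


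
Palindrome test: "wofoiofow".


Word: "wofoiofow"
Reversed: "wofoiofow"
Forward == Backward? wofoiofow == wofoiofow
Palindrome = Yes


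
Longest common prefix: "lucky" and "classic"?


Word 1: "lucky"
Word 2: "classic"
Comparing from start:
  Pos 0: 'l' != 'c' (stop)
LCP = "" (length 0)


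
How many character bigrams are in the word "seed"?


Word: "seed" (length 4)
Number of 2-grams = length - 2 + 1 = 4 - 2 + 1
= 3


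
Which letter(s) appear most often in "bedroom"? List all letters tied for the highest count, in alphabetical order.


Word: "bedroom"
Letter counts:
  'b': 1
  'd': 1
  'e': 1
  'm': 1
  'o': 2
  'r': 1
Maximum count = 2
Most frequent = 'o' (2 times each)


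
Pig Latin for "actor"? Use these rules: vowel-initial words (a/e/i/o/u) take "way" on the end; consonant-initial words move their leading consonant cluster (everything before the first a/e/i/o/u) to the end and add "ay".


Word: "actor"
Starts with vowel → add 'way'
Pig Latin = "actorway"


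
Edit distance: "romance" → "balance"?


Word 1: "romance" (length 7)
Word 2: "balance" (length 7)
One optimal edit sequence (insert/delete/substitute each cost 1):
  1. substitute 'r' -> 'b'  (+1)
  2. substitute 'o' -> 'a'  (+1)
  3. substitute 'm' -> 'l'  (+1)
  4. keep 'a'
  5. keep 'n'
  6. keep 'c'
  7. keep 'e'
Total edit operations: 3
Edit distance = 3


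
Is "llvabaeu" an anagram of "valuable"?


Word 1: "valuable" → sorted: aabelluv
Word 2: "llvabaeu" → sorted: aabelluv
Same letters? aabelluv == aabelluv
Anagram = Yes


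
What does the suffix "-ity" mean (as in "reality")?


Suffix: -ity
Example: reality (real + -ity)
Meaning = quality of


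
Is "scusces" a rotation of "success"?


Word: "success", Candidate: "scusces"
Method: check if candidate is substring of word+word
"successsuccess" contains "scusces"? No
Is rotation = No


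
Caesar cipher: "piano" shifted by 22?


Word: "piano"
Shift: 22
Each letter → (letter + shift) mod 26:
  'p' (15) + 22 = 11 → 'l'
  'i' (8) + 22 = 4 → 'e'
  'a' (0) + 22 = 22 → 'w'
  'n' (13) + 22 = 9 → 'j'
  'o' (14) + 22 = 10 → 'k'
Result = "lewjk"


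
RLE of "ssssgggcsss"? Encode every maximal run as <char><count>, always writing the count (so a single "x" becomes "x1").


String: "ssssgggcsss"
Scanning for consecutive runs:
  's' x 4
  'g' x 3
  'c' x 1
  's' x 3
RLE = "s4g3c1s3"


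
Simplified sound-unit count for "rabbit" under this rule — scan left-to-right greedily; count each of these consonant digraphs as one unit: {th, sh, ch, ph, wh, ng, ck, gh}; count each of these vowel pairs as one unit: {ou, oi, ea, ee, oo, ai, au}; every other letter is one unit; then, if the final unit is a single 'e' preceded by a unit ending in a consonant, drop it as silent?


Word: "rabbit" (6 letters)
Left-to-right scan:
  [1] 'r' (letter)
  [2] 'a' (letter)
  [3] 'b' (letter)
  [4] 'b' (letter)
  [5] 'i' (letter)
  [6] 't' (letter)
Units from scan: 6
Sound units = 6 units


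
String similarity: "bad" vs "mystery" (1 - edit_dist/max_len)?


Word 1: "bad" (length 3)
Word 2: "mystery" (length 7)
One optimal edit sequence:
  1. insert 'm'  (+1)
  2. insert 'y'  (+1)
  3. insert 's'  (+1)
  4. insert 't'  (+1)
  5. substitute 'b' -> 'e'  (+1)
  6. substitute 'a' -> 'r'  (+1)
  7. substitute 'd' -> 'y'  (+1)
Edit distance = 7
Max length = max(3, 7) = 7
Similarity = 1 - 7/7
= 0.0000


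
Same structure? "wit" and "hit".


Pattern of "wit": [0, 1, 2]
Pattern of "hit": [0, 1, 2]
Patterns match
Same pattern = Yes


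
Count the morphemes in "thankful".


Word: "thankful"
Morphemes: thank + -ful
Each morpheme carries meaning
= 2 morphemes


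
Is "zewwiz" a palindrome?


Word: "zewwiz"
Reversed: "ziwwez"
Forward == Backward? zewwiz != ziwwez
Palindrome = No


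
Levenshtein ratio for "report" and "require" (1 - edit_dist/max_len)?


Word 1: "report" (length 6)
Word 2: "require" (length 7)
One optimal edit sequence:
  1. keep 'r'
  2. keep 'e'
  3. insert 'q'  (+1)
  4. substitute 'p' -> 'u'  (+1)
  5. substitute 'o' -> 'i'  (+1)
  6. keep 'r'
  7. substitute 't' -> 'e'  (+1)
Edit distance = 4
Max length = max(6, 7) = 7
Similarity = 1 - 4/7
= 0.4286


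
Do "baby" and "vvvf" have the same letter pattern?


Pattern of "baby": [0, 1, 0, 2]
Pattern of "vvvf": [0, 0, 0, 1]
Patterns do not match
Same pattern = No


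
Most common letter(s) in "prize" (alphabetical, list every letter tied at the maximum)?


Word: "prize"
Letter counts:
  'e': 1
  'i': 1
  'p': 1
  'r': 1
  'z': 1
Maximum count = 1
Most frequent = 'e', 'i', 'p', 'r', 'z' (1 time each)


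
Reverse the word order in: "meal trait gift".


Original: "meal trait gift"
Words (1..n): meal | trait | gift
Reversed (n..1): gift | trait | meal
Result = "gift trait meal"


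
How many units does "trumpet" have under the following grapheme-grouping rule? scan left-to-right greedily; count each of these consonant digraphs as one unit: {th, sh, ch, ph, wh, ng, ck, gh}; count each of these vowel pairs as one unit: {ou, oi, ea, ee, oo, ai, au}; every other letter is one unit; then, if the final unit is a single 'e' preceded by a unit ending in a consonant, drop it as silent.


Word: "trumpet" (7 letters)
Left-to-right scan:
  1. 't' (letter)
  2. 'r' (letter)
  3. 'u' (letter)
  4. 'm' (letter)
  5. 'p' (letter)
  6. 'e' (letter)
  7. 't' (letter)
Units from scan: 7
Sound units = 7 units


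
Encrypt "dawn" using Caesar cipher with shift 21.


Word: "dawn"
Shift: 21
Each letter → (letter + shift) mod 26:
  'd' (3) + 21 = 24 → 'y'
  'a' (0) + 21 = 21 → 'v'
  'w' (22) + 21 = 17 → 'r'
  'n' (13) + 21 = 8 → 'i'
Result = "yvri"


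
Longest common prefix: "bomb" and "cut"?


Word 1: "bomb"
Word 2: "cut"
Comparing from start:
  Pos 0: 'b' != 'c' (stop)
LCP = "" (length 0)


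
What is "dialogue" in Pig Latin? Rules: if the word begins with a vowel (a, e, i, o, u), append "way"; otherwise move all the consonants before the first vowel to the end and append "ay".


Word: "dialogue"
Starts with consonant(s) → move to end, add 'ay'
Consonant cluster: "d"
Pig Latin = "ialogueday"


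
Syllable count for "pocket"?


Word: "pocket"
Syllable breakdown: pock / et
Counting: 2 parts
= 2 syllables


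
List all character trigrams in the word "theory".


Word: "theory" (length 6)
Number of trigrams = 6 - 3 + 1 = 4
  Position 0: "the"
  Position 1: "heo"
  Position 2: "eor"
  Position 3: "ory"
Trigrams = "the", "heo", "eor", "ory"


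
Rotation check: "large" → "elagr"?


Word: "large", Candidate: "elagr"
Method: check if candidate is substring of word+word
"largelarge" contains "elagr"? No
Is rotation = No


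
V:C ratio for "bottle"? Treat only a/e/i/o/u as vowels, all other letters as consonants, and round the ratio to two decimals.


Word: "bottle"
Vowels (a,e,i,o,u): 2
Consonants: 4
Ratio = 2/4
= 0.50


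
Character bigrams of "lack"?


Word: "lack" (length 4)
Number of bigrams = 4 - 2 + 1 = 3
  Position 0: "la"
  Position 1: "ac"
  Position 2: "ck"
Bigrams = "la", "ac", "ck"


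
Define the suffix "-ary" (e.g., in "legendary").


Suffix: -ary
As in: legendary -> legend + -ary
Meaning = relating to


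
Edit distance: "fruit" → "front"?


Word 1: "fruit" (length 5)
Word 2: "front" (length 5)
One optimal edit sequence (insert/delete/substitute each cost 1):
  1. keep 'f'
  2. keep 'r'
  3. substitute 'u' -> 'o'  (+1)
  4. substitute 'i' -> 'n'  (+1)
  5. keep 't'
Total edit operations: 2
Edit distance = 2


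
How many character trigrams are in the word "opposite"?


Word: "opposite" (length 8)
Number of 3-grams = length - 3 + 1 = 8 - 3 + 1
= 6


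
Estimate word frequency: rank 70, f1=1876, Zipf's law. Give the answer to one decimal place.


Zipf's law: f(r) = f(1) / r
f(1) = 1876
f(70) = 1876 / 70
= 26.8 occurrences


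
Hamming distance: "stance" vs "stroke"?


Comparing character by character (same length = 6):
  Pos 0: 's' vs 's' =
  Pos 1: 't' vs 't' =
  Pos 2: 'a' vs 'r' !=
  Pos 3: 'n' vs 'o' !=
  Pos 4: 'c' vs 'k' !=
  Pos 5: 'e' vs 'e' =
Hamming distance = 3


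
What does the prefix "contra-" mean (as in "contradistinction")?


Prefix: contra-
Example: contradistinction = contra- + distinction
Meaning = against


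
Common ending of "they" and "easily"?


Word 1: "they"
Word 2: "easily"
Comparing from end:
  Pos -1: 'y' == 'y'
  Pos -2: 'e' != 'l' (stop)
LCS = "y" (length 1)


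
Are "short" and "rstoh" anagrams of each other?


Word 1: "short" → sorted: horst
Word 2: "rstoh" → sorted: horst
Same letters? horst == horst
Anagram = Yes


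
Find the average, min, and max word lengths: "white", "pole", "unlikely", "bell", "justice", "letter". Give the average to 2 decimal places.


Lengths: "white"=5, "pole"=4, "unlikely"=8, "bell"=4, "justice"=7, "letter"=6
Sum = 34, Count = 6
Average = 34/6 = 5.67
= avg=5.67, min=4, max=8


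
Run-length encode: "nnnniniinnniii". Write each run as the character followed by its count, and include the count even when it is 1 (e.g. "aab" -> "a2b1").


String: "nnnniniinnniii"
Scanning for consecutive runs:
  'n' x 4
  'i' x 1
  'n' x 1
  'i' x 2
  'n' x 3
  'i' x 3
RLE = "n4i1n1i2n3i3"


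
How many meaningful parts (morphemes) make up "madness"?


Word: "madness"
Morphemes: mad / -ness
Each morpheme carries meaning
= 2 morphemes


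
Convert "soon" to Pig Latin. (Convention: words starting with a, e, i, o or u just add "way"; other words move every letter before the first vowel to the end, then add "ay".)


Word: "soon"
Starts with consonant(s) → move to end, add 'ay'
Consonant cluster: "s"
Pig Latin = "oonsay"


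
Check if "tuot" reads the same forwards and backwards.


Word: "tuot"
Reversed: "tout"
Forward == Backward? tuot != tout
Palindrome = No


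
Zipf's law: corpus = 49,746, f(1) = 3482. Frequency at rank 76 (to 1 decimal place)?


Zipf's law: f(r) = f(1) / r
f(1) = 3482
f(76) = 3482 / 76
= 45.8 occurrences


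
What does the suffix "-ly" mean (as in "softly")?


Suffix: -ly
Example: softly = soft + -ly
Meaning = in a manner


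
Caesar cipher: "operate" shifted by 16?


Word: "operate"
Shift: 16
Each letter → (letter + shift) mod 26:
  'o' (14) + 16 = 4 → 'e'
  'p' (15) + 16 = 5 → 'f'
  'e' (4) + 16 = 20 → 'u'
  'r' (17) + 16 = 7 → 'h'
  'a' (0) + 16 = 16 → 'q'
  't' (19) + 16 = 9 → 'j'
  'e' (4) + 16 = 20 → 'u'
Result = "efuhqju"


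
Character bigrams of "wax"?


Word: "wax" (length 3)
Number of bigrams = 3 - 2 + 1 = 2
  Position 0: "wa"
  Position 1: "ax"
Bigrams = "wa", "ax"


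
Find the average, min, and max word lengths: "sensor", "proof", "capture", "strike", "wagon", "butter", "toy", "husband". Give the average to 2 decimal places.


Lengths: "sensor"=6, "proof"=5, "capture"=7, "strike"=6, "wagon"=5, "butter"=6, "toy"=3, "husband"=7
Sum = 45, Count = 8
Average = 45/8 = 5.63
= avg=5.63, min=3, max=7


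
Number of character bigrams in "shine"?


Word: "shine" (length 5)
Number of 2-grams = length - 2 + 1 = 5 - 2 + 1
= 4


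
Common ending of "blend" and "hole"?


Word 1: "blend"
Word 2: "hole"
Comparing from end:
  Pos -1: 'd' != 'e' (stop)
LCS = "" (length 0)


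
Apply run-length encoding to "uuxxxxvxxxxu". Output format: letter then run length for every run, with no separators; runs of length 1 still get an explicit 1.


String: "uuxxxxvxxxxu"
Scanning for consecutive runs:
  'u' x 2
  'x' x 4
  'v' x 1
  'x' x 4
  'u' x 1
RLE = "u2x4v1x4u1"


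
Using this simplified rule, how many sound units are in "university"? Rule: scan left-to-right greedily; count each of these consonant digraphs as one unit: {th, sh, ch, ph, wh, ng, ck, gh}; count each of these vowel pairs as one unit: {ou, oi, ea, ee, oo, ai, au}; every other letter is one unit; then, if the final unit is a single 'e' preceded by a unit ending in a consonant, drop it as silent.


Word: "university" (10 letters)
Left-to-right scan:
  [1] 'u' (letter)
  [2] 'n' (letter)
  [3] 'i' (letter)
  [4] 'v' (letter)
  [5] 'e' (letter)
  [6] 'r' (letter)
  [7] 's' (letter)
  [8] 'i' (letter)
  [9] 't' (letter)
  [10] 'y' (letter)
Units from scan: 10
Sound units = 10 units


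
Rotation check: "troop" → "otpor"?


Word: "troop", Candidate: "otpor"
Method: check if candidate is substring of word+word
"trooptroop" contains "otpor"? No
Is rotation = No


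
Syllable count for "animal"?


Word: "animal"
Syllable breakdown: an / i / mal
Counting: 3 parts
= 3 syllables


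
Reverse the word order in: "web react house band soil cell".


Original: "web react house band soil cell"
Words (1..n): web | react | house | band | soil | cell
Reversed (n..1): cell | soil | band | house | react | web
Result = "cell soil band house react web"


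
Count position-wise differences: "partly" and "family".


Comparing character by character (same length = 6):
  Pos 0: 'p' vs 'f' !=
  Pos 1: 'a' vs 'a' =
  Pos 2: 'r' vs 'm' !=
  Pos 3: 't' vs 'i' !=
  Pos 4: 'l' vs 'l' =
  Pos 5: 'y' vs 'y' =
Hamming distance = 3


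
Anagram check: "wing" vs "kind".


Word 1: "wing" → sorted: ginw
Word 2: "kind" → sorted: dikn
Same letters? ginw != dikn
Anagram = No


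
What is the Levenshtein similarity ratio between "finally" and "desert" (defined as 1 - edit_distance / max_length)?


Word 1: "finally" (length 7)
Word 2: "desert" (length 6)
One optimal edit sequence:
  1. delete 'f'  (+1)
  2. substitute 'i' -> 'd'  (+1)
  3. substitute 'n' -> 'e'  (+1)
  4. substitute 'a' -> 's'  (+1)
  5. substitute 'l' -> 'e'  (+1)
  6. substitute 'l' -> 'r'  (+1)
  7. substitute 'y' -> 't'  (+1)
Edit distance = 7
Max length = max(7, 6) = 7
Similarity = 1 - 7/7
= 0.0000


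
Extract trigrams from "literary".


Word: "literary" (length 8)
Number of trigrams = 8 - 3 + 1 = 6
  Position 0: "lit"
  Position 1: "ite"
  Position 2: "ter"
  Position 3: "era"
  Position 4: "rar"
  Position 5: "ary"
Trigrams = "lit", "ite", "ter", "era", "rar", "ary"


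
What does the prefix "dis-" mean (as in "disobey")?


Prefix: dis-
Example: disobey = dis- + obey
Meaning = not / opposite


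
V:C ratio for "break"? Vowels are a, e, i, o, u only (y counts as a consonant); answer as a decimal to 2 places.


Word: "break"
Vowels (a,e,i,o,u): 2
Consonants: 3
Ratio = 2/3
= 0.67


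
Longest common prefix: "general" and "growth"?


Word 1: "general"
Word 2: "growth"
Comparing from start:
  Pos 0: 'g' == 'g'
  Pos 1: 'e' != 'r' (stop)
LCP = "g" (length 1)


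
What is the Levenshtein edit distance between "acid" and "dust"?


Word 1: "acid" (length 4)
Word 2: "dust" (length 4)
One optimal edit sequence (insert/delete/substitute each cost 1):
  1. substitute 'a' -> 'd'  (+1)
  2. substitute 'c' -> 'u'  (+1)
  3. substitute 'i' -> 's'  (+1)
  4. substitute 'd' -> 't'  (+1)
Total edit operations: 4
Edit distance = 4


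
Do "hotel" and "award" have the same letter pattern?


Pattern of "hotel": [0, 1, 2, 3, 4]
Pattern of "award": [0, 1, 0, 2, 3]
Patterns do not match
Same pattern = No


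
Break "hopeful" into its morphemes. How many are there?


Word: "hopeful"
Morphemes: hope / -ful
Each morpheme carries meaning
= 2 morphemes


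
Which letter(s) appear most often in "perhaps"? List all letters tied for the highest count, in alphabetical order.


Word: "perhaps"
Letter counts:
  'a': 1
  'e': 1
  'h': 1
  'p': 2
  'r': 1
  's': 1
Maximum count = 2
Most frequent = 'p' (2 times each)


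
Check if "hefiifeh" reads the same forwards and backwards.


Word: "hefiifeh"
Reversed: "hefiifeh"
Forward == Backward? hefiifeh == hefiifeh
Palindrome = Yes


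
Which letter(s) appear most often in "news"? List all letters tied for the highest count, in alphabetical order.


Word: "news"
Letter counts:
  'e': 1
  'n': 1
  's': 1
  'w': 1
Maximum count = 1
Most frequent = 'e', 'n', 's', 'w' (1 time each)


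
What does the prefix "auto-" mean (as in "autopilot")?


Prefix: auto-
Example: autopilot (auto- + pilot)
Meaning = self


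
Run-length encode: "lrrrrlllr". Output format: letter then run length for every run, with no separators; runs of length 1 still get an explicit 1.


String: "lrrrrlllr"
Scanning for consecutive runs:
  'l' x 1
  'r' x 4
  'l' x 3
  'r' x 1
RLE = "l1r4l3r1"


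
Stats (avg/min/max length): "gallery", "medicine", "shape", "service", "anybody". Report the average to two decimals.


Lengths: "gallery"=7, "medicine"=8, "shape"=5, "service"=7, "anybody"=7
Sum = 34, Count = 5
Average = 34/5 = 6.80
= avg=6.80, min=5, max=8


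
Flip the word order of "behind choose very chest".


Original: "behind choose very chest"
Words (1..n): behind | choose | very | chest
Reversed (n..1): chest | very | choose | behind
Result = "chest very choose behind"


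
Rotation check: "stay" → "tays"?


Word: "stay", Candidate: "tays"
Method: check if candidate is substring of word+word
"staystay" contains "tays"? Yes
Is rotation = Yes


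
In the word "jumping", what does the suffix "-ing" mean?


Suffix: -ing
Example: jumping = jump + -ing
Meaning = present participle


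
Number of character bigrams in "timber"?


Word: "timber" (length 6)
Number of 2-grams = length - 2 + 1 = 6 - 2 + 1
= 5


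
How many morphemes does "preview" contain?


Word: "preview"
Morphemes: pre- + view
Each morpheme carries meaning
= 2 morphemes


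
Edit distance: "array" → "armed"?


Word 1: "array" (length 5)
Word 2: "armed" (length 5)
One optimal edit sequence (insert/delete/substitute each cost 1):
  1. keep 'a'
  2. keep 'r'
  3. substitute 'r' -> 'm'  (+1)
  4. substitute 'a' -> 'e'  (+1)
  5. substitute 'y' -> 'd'  (+1)
Total edit operations: 3
Edit distance = 3


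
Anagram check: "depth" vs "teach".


Word 1: "depth" → sorted: dehpt
Word 2: "teach" → sorted: aceht
Same letters? dehpt != aceht
Anagram = No


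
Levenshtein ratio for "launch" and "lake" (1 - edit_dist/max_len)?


Word 1: "launch" (length 6)
Word 2: "lake" (length 4)
One optimal edit sequence:
  1. keep 'l'
  2. keep 'a'
  3. delete 'u'  (+1)
  4. delete 'n'  (+1)
  5. substitute 'c' -> 'k'  (+1)
  6. substitute 'h' -> 'e'  (+1)
Edit distance = 4
Max length = max(6, 4) = 6
Similarity = 1 - 4/6
= 0.3333


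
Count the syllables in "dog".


Word: "dog"
Syllable breakdown: dog
Counting: 1 part
= 1 syllable


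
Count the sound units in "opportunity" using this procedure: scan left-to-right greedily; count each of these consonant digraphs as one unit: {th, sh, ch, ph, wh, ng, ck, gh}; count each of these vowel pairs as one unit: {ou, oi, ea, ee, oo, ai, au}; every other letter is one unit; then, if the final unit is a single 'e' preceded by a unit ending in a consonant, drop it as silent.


Word: "opportunity" (11 letters)
Left-to-right scan:
  1. 'o' (letter)
  2. 'p' (letter)
  3. 'p' (letter)
  4. 'o' (letter)
  5. 'r' (letter)
  6. 't' (letter)
  7. 'u' (letter)
  8. 'n' (letter)
  9. 'i' (letter)
  10. 't' (letter)
  11. 'y' (letter)
Units from scan: 11
Sound units = 11 units


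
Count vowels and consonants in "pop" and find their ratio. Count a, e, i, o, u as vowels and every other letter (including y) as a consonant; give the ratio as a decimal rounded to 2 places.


Word: "pop"
Vowels (a,e,i,o,u): 1
Consonants: 2
Ratio = 1/2
= 0.50


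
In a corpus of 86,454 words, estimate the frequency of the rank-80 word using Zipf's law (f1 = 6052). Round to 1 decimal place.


Zipf's law: f(r) = f(1) / r
f(1) = 6052
f(80) = 6052 / 80
= 75.7 occurrences


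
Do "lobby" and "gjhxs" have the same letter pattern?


Pattern of "lobby": [0, 1, 2, 2, 3]
Pattern of "gjhxs": [0, 1, 2, 3, 4]
Patterns do not match
Same pattern = No


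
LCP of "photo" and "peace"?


Word 1: "photo"
Word 2: "peace"
Comparing from start:
  Pos 0: 'p' == 'p'
  Pos 1: 'h' != 'e' (stop)
LCP = "p" (length 1)


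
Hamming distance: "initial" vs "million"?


Comparing character by character (same length = 7):
  Pos 0: 'i' vs 'm' !=
  Pos 1: 'n' vs 'i' !=
  Pos 2: 'i' vs 'l' !=
  Pos 3: 't' vs 'l' !=
  Pos 4: 'i' vs 'i' =
  Pos 5: 'a' vs 'o' !=
  Pos 6: 'l' vs 'n' !=
Hamming distance = 6


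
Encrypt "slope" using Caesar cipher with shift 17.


Word: "slope"
Shift: 17
Each letter → (letter + shift) mod 26:
  's' (18) + 17 = 9 → 'j'
  'l' (11) + 17 = 2 → 'c'
  'o' (14) + 17 = 5 → 'f'
  'p' (15) + 17 = 6 → 'g'
  'e' (4) + 17 = 21 → 'v'
Result = "jcfgv"


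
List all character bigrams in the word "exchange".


Word: "exchange" (length 8)
Number of bigrams = 8 - 2 + 1 = 7
  Position 0: "ex"
  Position 1: "xc"
  Position 2: "ch"
  Position 3: "ha"
  Position 4: "an"
  Position 5: "ng"
  Position 6: "ge"
Bigrams = "ex", "xc", "ch", "ha", "an", "ng", "ge"


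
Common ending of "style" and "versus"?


Word 1: "style"
Word 2: "versus"
Comparing from end:
  Pos -1: 'e' != 's' (stop)
LCS = "" (length 0)


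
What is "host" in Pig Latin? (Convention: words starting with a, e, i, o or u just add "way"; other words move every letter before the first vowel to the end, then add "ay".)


Word: "host"
Starts with consonant(s) → move to end, add 'ay'
Consonant cluster: "h"
Pig Latin = "osthay"


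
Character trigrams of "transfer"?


Word: "transfer" (length 8)
Number of trigrams = 8 - 3 + 1 = 6
  Position 0: "tra"
  Position 1: "ran"
  Position 2: "ans"
  Position 3: "nsf"
  Position 4: "sfe"
  Position 5: "fer"
Trigrams = "tra", "ran", "ans", "nsf", "sfe", "fer"


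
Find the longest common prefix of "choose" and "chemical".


Word 1: "choose"
Word 2: "chemical"
Comparing from start:
  Pos 0: 'c' == 'c'
  Pos 1: 'h' == 'h'
  Pos 2: 'o' != 'e' (stop)
LCP = "ch" (length 2)


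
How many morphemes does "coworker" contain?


Word: "coworker"
Morphemes: co- / work / -er
Each morpheme carries meaning
= 3 morphemes


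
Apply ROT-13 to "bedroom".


Word: "bedroom"
Shift: 13
Each letter → (letter + shift) mod 26:
  'b' (1) + 13 = 14 → 'o'
  'e' (4) + 13 = 17 → 'r'
  'd' (3) + 13 = 16 → 'q'
  'r' (17) + 13 = 4 → 'e'
  'o' (14) + 13 = 1 → 'b'
  'o' (14) + 13 = 1 → 'b'
  'm' (12) + 13 = 25 → 'z'
Result = "orqebbz"


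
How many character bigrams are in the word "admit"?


Word: "admit" (length 5)
Number of 2-grams = length - 2 + 1 = 5 - 2 + 1
= 4


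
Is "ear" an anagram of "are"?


Word 1: "are" → sorted: aer
Word 2: "ear" → sorted: aer
Same letters? aer == aer
Anagram = Yes


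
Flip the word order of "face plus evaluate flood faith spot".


Original: "face plus evaluate flood faith spot"
Words (1..n): face | plus | evaluate | flood | faith | spot
Reversed (n..1): spot | faith | flood | evaluate | plus | face
Result = "spot faith flood evaluate plus face"


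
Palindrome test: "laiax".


Word: "laiax"
Reversed: "xaial"
Forward == Backward? laiax != xaial
Palindrome = No


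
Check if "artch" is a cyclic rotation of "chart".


Word: "chart", Candidate: "artch"
Method: check if candidate is substring of word+word
"chartchart" contains "artch"? Yes
Is rotation = Yes


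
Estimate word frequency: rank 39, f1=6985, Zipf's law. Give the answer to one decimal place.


Zipf's law: f(r) = f(1) / r
f(1) = 6985
f(39) = 6985 / 39
= 179.1 occurrences


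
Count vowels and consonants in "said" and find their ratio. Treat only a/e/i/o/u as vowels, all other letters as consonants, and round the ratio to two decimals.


Word: "said"
Vowels (a,e,i,o,u): 2
Consonants: 2
Ratio = 2/2
= 1.00


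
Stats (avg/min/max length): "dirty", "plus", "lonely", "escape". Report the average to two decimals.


Lengths: "dirty"=5, "plus"=4, "lonely"=6, "escape"=6
Sum = 21, Count = 4
Average = 21/4 = 5.25
= avg=5.25, min=4, max=6


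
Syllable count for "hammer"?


Word: "hammer"
Syllable breakdown: ham | mer
Counting: 2 parts
= 2 syllables


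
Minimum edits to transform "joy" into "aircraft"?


Word 1: "joy" (length 3)
Word 2: "aircraft" (length 8)
One optimal edit sequence (insert/delete/substitute each cost 1):
  1. insert 'a'  (+1)
  2. insert 'i'  (+1)
  3. insert 'r'  (+1)
  4. insert 'c'  (+1)
  5. insert 'r'  (+1)
  6. substitute 'j' -> 'a'  (+1)
  7. substitute 'o' -> 'f'  (+1)
  8. substitute 'y' -> 't'  (+1)
Total edit operations: 8
Edit distance = 8


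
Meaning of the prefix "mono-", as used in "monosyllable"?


Prefix: mono-
Example: monosyllable (mono- + syllable)
Meaning = one


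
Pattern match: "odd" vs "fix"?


Pattern of "odd": [0, 1, 1]
Pattern of "fix": [0, 1, 2]
Patterns do not match
Same pattern = No


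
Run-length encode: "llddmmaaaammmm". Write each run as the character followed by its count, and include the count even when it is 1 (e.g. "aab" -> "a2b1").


String: "llddmmaaaammmm"
Scanning for consecutive runs:
  'l' x 2
  'd' x 2
  'm' x 2
  'a' x 4
  'm' x 4
RLE = "l2d2m2a4m4"


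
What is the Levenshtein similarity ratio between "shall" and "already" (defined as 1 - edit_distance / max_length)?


Word 1: "shall" (length 5)
Word 2: "already" (length 7)
One optimal edit sequence:
  1. insert 'a'  (+1)
  2. insert 'l'  (+1)
  3. substitute 's' -> 'r'  (+1)
  4. substitute 'h' -> 'e'  (+1)
  5. keep 'a'
  6. substitute 'l' -> 'd'  (+1)
  7. substitute 'l' -> 'y'  (+1)
Edit distance = 6
Max length = max(5, 7) = 7
Similarity = 1 - 6/7
= 0.1429


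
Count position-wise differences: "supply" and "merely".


Comparing character by character (same length = 6):
  Pos 0: 's' vs 'm' !=
  Pos 1: 'u' vs 'e' !=
  Pos 2: 'p' vs 'r' !=
  Pos 3: 'p' vs 'e' !=
  Pos 4: 'l' vs 'l' =
  Pos 5: 'y' vs 'y' =
Hamming distance = 4


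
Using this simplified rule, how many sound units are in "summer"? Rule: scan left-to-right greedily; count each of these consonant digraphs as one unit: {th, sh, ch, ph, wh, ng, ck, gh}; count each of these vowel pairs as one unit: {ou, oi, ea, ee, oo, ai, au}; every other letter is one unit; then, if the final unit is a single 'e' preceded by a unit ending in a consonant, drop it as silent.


Word: "summer" (6 letters)
Left-to-right scan:
  [1] 's' (letter)
  [2] 'u' (letter)
  [3] 'm' (letter)
  [4] 'm' (letter)
  [5] 'e' (letter)
  [6] 'r' (letter)
Units from scan: 6
Sound units = 6 units


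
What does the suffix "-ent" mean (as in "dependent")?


Suffix: -ent
Example: dependent (depend + -ent)
Meaning = one who / that which


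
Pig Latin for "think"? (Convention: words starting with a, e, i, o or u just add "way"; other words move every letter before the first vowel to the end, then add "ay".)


Word: "think"
Starts with consonant(s) → move to end, add 'ay'
Consonant cluster: "th"
Pig Latin = "inkthay"


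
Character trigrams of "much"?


Word: "much" (length 4)
Number of trigrams = 4 - 3 + 1 = 2
  Position 0: "muc"
  Position 1: "uch"
Trigrams = "muc", "uch"


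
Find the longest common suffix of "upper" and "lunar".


Word 1: "upper"
Word 2: "lunar"
Comparing from end:
  Pos -1: 'r' == 'r'
  Pos -2: 'e' != 'a' (stop)
LCS = "r" (length 1)


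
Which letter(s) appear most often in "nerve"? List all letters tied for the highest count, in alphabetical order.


Word: "nerve"
Letter counts:
  'e': 2
  'n': 1
  'r': 1
  'v': 1
Maximum count = 2
Most frequent = 'e' (2 times each)


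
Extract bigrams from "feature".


Word: "feature" (length 7)
Number of bigrams = 7 - 2 + 1 = 6
  Position 0: "fe"
  Position 1: "ea"
  Position 2: "at"
  Position 3: "tu"
  Position 4: "ur"
  Position 5: "re"
Bigrams = "fe", "ea", "at", "tu", "ur", "re"


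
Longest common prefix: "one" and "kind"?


Word 1: "one"
Word 2: "kind"
Comparing from start:
  Pos 0: 'o' != 'k' (stop)
LCP = "" (length 0)


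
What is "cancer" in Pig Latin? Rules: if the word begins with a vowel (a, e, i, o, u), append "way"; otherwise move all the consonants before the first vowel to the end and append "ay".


Word: "cancer"
Starts with consonant(s) → move to end, add 'ay'
Consonant cluster: "c"
Pig Latin = "ancercay"


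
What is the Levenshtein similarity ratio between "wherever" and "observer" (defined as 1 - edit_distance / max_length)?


Word 1: "wherever" (length 8)
Word 2: "observer" (length 8)
One optimal edit sequence:
  1. insert 'o'  (+1)
  2. substitute 'w' -> 'b'  (+1)
  3. substitute 'h' -> 's'  (+1)
  4. keep 'e'
  5. keep 'r'
  6. delete 'e'  (+1)
  7. keep 'v'
  8. keep 'e'
  9. keep 'r'
Edit distance = 4
Max length = max(8, 8) = 8
Similarity = 1 - 4/8
= 0.5000


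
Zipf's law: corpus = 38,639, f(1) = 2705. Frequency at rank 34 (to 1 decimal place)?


Zipf's law: f(r) = f(1) / r
f(1) = 2705
f(34) = 2705 / 34
= 79.6 occurrences
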